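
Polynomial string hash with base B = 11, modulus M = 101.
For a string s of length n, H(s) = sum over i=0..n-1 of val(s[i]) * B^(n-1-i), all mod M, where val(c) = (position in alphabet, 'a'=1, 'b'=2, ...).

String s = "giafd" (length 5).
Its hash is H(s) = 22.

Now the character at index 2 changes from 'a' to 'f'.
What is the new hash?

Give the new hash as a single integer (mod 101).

Answer: 21

Derivation:
val('a') = 1, val('f') = 6
Position k = 2, exponent = n-1-k = 2
B^2 mod M = 11^2 mod 101 = 20
Delta = (6 - 1) * 20 mod 101 = 100
New hash = (22 + 100) mod 101 = 21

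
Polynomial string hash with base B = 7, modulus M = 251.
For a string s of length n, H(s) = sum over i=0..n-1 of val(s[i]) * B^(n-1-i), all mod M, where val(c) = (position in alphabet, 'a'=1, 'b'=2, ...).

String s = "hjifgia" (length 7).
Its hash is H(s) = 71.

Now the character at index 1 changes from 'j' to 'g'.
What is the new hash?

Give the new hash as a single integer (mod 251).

val('j') = 10, val('g') = 7
Position k = 1, exponent = n-1-k = 5
B^5 mod M = 7^5 mod 251 = 241
Delta = (7 - 10) * 241 mod 251 = 30
New hash = (71 + 30) mod 251 = 101

Answer: 101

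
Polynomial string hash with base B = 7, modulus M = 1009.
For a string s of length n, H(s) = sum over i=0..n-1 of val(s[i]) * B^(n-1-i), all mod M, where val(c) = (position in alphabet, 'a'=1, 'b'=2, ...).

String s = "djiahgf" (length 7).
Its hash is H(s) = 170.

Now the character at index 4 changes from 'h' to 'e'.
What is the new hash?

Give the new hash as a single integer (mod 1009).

val('h') = 8, val('e') = 5
Position k = 4, exponent = n-1-k = 2
B^2 mod M = 7^2 mod 1009 = 49
Delta = (5 - 8) * 49 mod 1009 = 862
New hash = (170 + 862) mod 1009 = 23

Answer: 23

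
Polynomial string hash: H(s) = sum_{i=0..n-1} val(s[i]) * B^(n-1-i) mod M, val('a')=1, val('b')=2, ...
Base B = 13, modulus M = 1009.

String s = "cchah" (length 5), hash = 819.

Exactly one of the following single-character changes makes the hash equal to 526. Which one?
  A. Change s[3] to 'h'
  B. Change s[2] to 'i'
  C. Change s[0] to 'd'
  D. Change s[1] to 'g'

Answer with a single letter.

Answer: D

Derivation:
Option A: s[3]='a'->'h', delta=(8-1)*13^1 mod 1009 = 91, hash=819+91 mod 1009 = 910
Option B: s[2]='h'->'i', delta=(9-8)*13^2 mod 1009 = 169, hash=819+169 mod 1009 = 988
Option C: s[0]='c'->'d', delta=(4-3)*13^4 mod 1009 = 309, hash=819+309 mod 1009 = 119
Option D: s[1]='c'->'g', delta=(7-3)*13^3 mod 1009 = 716, hash=819+716 mod 1009 = 526 <-- target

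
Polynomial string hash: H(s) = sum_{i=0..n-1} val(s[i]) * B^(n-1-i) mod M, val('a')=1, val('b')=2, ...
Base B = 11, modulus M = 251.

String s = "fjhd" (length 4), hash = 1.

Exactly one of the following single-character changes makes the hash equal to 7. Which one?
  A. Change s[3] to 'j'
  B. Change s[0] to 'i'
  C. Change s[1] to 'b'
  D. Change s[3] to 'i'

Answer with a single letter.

Option A: s[3]='d'->'j', delta=(10-4)*11^0 mod 251 = 6, hash=1+6 mod 251 = 7 <-- target
Option B: s[0]='f'->'i', delta=(9-6)*11^3 mod 251 = 228, hash=1+228 mod 251 = 229
Option C: s[1]='j'->'b', delta=(2-10)*11^2 mod 251 = 36, hash=1+36 mod 251 = 37
Option D: s[3]='d'->'i', delta=(9-4)*11^0 mod 251 = 5, hash=1+5 mod 251 = 6

Answer: A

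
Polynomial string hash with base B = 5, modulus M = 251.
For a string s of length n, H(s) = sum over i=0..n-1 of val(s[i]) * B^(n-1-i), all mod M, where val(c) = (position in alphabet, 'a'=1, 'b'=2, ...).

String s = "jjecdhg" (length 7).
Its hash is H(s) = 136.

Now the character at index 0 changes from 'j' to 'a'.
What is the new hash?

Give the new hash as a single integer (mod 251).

val('j') = 10, val('a') = 1
Position k = 0, exponent = n-1-k = 6
B^6 mod M = 5^6 mod 251 = 63
Delta = (1 - 10) * 63 mod 251 = 186
New hash = (136 + 186) mod 251 = 71

Answer: 71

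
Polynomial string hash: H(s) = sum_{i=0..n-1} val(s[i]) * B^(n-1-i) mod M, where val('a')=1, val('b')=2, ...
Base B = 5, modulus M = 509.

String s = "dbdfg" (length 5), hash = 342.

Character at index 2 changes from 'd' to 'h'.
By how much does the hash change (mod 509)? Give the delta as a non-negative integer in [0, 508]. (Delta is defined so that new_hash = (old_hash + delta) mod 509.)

Delta formula: (val(new) - val(old)) * B^(n-1-k) mod M
  val('h') - val('d') = 8 - 4 = 4
  B^(n-1-k) = 5^2 mod 509 = 25
  Delta = 4 * 25 mod 509 = 100

Answer: 100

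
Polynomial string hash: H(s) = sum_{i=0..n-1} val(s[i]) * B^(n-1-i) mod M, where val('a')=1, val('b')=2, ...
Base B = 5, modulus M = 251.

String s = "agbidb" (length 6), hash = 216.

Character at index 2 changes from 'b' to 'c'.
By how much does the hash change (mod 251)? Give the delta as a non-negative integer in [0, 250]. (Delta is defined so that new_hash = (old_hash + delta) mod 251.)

Delta formula: (val(new) - val(old)) * B^(n-1-k) mod M
  val('c') - val('b') = 3 - 2 = 1
  B^(n-1-k) = 5^3 mod 251 = 125
  Delta = 1 * 125 mod 251 = 125

Answer: 125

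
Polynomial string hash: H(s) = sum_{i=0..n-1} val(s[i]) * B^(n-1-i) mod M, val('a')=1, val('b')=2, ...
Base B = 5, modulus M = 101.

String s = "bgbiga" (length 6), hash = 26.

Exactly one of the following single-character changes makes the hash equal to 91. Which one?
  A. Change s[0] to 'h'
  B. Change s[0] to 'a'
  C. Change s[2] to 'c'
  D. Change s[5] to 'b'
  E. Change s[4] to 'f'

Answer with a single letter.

Answer: A

Derivation:
Option A: s[0]='b'->'h', delta=(8-2)*5^5 mod 101 = 65, hash=26+65 mod 101 = 91 <-- target
Option B: s[0]='b'->'a', delta=(1-2)*5^5 mod 101 = 6, hash=26+6 mod 101 = 32
Option C: s[2]='b'->'c', delta=(3-2)*5^3 mod 101 = 24, hash=26+24 mod 101 = 50
Option D: s[5]='a'->'b', delta=(2-1)*5^0 mod 101 = 1, hash=26+1 mod 101 = 27
Option E: s[4]='g'->'f', delta=(6-7)*5^1 mod 101 = 96, hash=26+96 mod 101 = 21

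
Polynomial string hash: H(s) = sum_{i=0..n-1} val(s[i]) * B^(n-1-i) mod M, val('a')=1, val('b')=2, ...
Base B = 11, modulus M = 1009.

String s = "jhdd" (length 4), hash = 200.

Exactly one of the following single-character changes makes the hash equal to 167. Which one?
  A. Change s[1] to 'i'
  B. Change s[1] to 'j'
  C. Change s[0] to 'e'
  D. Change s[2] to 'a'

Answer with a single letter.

Option A: s[1]='h'->'i', delta=(9-8)*11^2 mod 1009 = 121, hash=200+121 mod 1009 = 321
Option B: s[1]='h'->'j', delta=(10-8)*11^2 mod 1009 = 242, hash=200+242 mod 1009 = 442
Option C: s[0]='j'->'e', delta=(5-10)*11^3 mod 1009 = 408, hash=200+408 mod 1009 = 608
Option D: s[2]='d'->'a', delta=(1-4)*11^1 mod 1009 = 976, hash=200+976 mod 1009 = 167 <-- target

Answer: D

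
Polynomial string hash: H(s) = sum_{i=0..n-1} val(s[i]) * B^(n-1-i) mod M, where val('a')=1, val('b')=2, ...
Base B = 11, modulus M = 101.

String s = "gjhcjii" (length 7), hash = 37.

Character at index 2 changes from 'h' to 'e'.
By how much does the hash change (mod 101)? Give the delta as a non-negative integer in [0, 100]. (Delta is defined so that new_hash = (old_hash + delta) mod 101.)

Delta formula: (val(new) - val(old)) * B^(n-1-k) mod M
  val('e') - val('h') = 5 - 8 = -3
  B^(n-1-k) = 11^4 mod 101 = 97
  Delta = -3 * 97 mod 101 = 12

Answer: 12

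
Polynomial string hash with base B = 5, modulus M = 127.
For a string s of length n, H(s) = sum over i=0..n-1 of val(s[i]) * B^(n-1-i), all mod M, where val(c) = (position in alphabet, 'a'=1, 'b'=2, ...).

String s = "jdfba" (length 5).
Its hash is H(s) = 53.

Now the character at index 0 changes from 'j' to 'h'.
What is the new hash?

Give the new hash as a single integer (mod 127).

Answer: 73

Derivation:
val('j') = 10, val('h') = 8
Position k = 0, exponent = n-1-k = 4
B^4 mod M = 5^4 mod 127 = 117
Delta = (8 - 10) * 117 mod 127 = 20
New hash = (53 + 20) mod 127 = 73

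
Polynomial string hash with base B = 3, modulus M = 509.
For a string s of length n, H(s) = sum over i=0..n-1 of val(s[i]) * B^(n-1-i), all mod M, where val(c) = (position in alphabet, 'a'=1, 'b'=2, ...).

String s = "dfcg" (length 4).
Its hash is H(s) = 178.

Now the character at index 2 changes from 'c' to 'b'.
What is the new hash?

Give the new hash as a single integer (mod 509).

Answer: 175

Derivation:
val('c') = 3, val('b') = 2
Position k = 2, exponent = n-1-k = 1
B^1 mod M = 3^1 mod 509 = 3
Delta = (2 - 3) * 3 mod 509 = 506
New hash = (178 + 506) mod 509 = 175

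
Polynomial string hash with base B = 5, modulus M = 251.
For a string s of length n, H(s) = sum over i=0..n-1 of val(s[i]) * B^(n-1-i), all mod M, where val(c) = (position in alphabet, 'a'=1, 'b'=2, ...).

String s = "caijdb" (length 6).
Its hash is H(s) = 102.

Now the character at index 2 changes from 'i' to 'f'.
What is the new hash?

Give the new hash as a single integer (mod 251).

Answer: 229

Derivation:
val('i') = 9, val('f') = 6
Position k = 2, exponent = n-1-k = 3
B^3 mod M = 5^3 mod 251 = 125
Delta = (6 - 9) * 125 mod 251 = 127
New hash = (102 + 127) mod 251 = 229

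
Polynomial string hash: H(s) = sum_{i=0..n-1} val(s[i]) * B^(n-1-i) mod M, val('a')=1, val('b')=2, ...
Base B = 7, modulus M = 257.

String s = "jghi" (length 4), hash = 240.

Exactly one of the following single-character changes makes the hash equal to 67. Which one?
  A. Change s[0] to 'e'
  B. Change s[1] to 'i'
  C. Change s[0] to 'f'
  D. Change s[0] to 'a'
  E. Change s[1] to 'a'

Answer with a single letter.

Answer: A

Derivation:
Option A: s[0]='j'->'e', delta=(5-10)*7^3 mod 257 = 84, hash=240+84 mod 257 = 67 <-- target
Option B: s[1]='g'->'i', delta=(9-7)*7^2 mod 257 = 98, hash=240+98 mod 257 = 81
Option C: s[0]='j'->'f', delta=(6-10)*7^3 mod 257 = 170, hash=240+170 mod 257 = 153
Option D: s[0]='j'->'a', delta=(1-10)*7^3 mod 257 = 254, hash=240+254 mod 257 = 237
Option E: s[1]='g'->'a', delta=(1-7)*7^2 mod 257 = 220, hash=240+220 mod 257 = 203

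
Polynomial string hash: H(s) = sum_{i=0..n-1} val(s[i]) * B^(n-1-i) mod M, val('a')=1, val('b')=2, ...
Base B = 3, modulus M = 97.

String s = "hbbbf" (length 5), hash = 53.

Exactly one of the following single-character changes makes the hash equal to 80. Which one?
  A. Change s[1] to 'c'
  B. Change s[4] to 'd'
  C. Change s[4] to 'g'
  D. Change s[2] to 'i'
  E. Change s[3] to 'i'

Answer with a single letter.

Answer: A

Derivation:
Option A: s[1]='b'->'c', delta=(3-2)*3^3 mod 97 = 27, hash=53+27 mod 97 = 80 <-- target
Option B: s[4]='f'->'d', delta=(4-6)*3^0 mod 97 = 95, hash=53+95 mod 97 = 51
Option C: s[4]='f'->'g', delta=(7-6)*3^0 mod 97 = 1, hash=53+1 mod 97 = 54
Option D: s[2]='b'->'i', delta=(9-2)*3^2 mod 97 = 63, hash=53+63 mod 97 = 19
Option E: s[3]='b'->'i', delta=(9-2)*3^1 mod 97 = 21, hash=53+21 mod 97 = 74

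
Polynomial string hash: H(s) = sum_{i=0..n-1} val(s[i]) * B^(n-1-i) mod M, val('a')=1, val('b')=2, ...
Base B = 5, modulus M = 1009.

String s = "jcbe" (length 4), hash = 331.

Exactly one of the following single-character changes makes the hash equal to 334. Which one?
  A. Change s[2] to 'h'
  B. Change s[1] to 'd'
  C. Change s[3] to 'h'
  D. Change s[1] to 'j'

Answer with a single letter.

Option A: s[2]='b'->'h', delta=(8-2)*5^1 mod 1009 = 30, hash=331+30 mod 1009 = 361
Option B: s[1]='c'->'d', delta=(4-3)*5^2 mod 1009 = 25, hash=331+25 mod 1009 = 356
Option C: s[3]='e'->'h', delta=(8-5)*5^0 mod 1009 = 3, hash=331+3 mod 1009 = 334 <-- target
Option D: s[1]='c'->'j', delta=(10-3)*5^2 mod 1009 = 175, hash=331+175 mod 1009 = 506

Answer: C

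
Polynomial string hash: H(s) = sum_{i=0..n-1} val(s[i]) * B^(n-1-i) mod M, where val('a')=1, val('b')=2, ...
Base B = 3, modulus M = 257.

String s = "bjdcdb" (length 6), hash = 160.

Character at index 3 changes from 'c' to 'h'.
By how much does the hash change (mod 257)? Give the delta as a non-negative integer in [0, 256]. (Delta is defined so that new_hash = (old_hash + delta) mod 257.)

Answer: 45

Derivation:
Delta formula: (val(new) - val(old)) * B^(n-1-k) mod M
  val('h') - val('c') = 8 - 3 = 5
  B^(n-1-k) = 3^2 mod 257 = 9
  Delta = 5 * 9 mod 257 = 45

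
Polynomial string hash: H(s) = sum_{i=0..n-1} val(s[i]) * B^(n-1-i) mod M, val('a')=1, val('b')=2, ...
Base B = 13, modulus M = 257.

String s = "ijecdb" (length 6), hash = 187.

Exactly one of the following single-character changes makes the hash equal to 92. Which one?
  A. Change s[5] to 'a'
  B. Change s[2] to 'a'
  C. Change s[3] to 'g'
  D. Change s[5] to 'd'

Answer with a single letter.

Answer: C

Derivation:
Option A: s[5]='b'->'a', delta=(1-2)*13^0 mod 257 = 256, hash=187+256 mod 257 = 186
Option B: s[2]='e'->'a', delta=(1-5)*13^3 mod 257 = 207, hash=187+207 mod 257 = 137
Option C: s[3]='c'->'g', delta=(7-3)*13^2 mod 257 = 162, hash=187+162 mod 257 = 92 <-- target
Option D: s[5]='b'->'d', delta=(4-2)*13^0 mod 257 = 2, hash=187+2 mod 257 = 189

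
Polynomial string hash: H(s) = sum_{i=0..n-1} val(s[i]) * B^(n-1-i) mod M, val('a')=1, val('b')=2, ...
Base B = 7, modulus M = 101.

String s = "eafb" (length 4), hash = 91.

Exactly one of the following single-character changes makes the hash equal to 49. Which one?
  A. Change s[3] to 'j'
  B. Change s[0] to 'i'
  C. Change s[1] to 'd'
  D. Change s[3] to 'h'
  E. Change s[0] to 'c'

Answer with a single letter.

Answer: B

Derivation:
Option A: s[3]='b'->'j', delta=(10-2)*7^0 mod 101 = 8, hash=91+8 mod 101 = 99
Option B: s[0]='e'->'i', delta=(9-5)*7^3 mod 101 = 59, hash=91+59 mod 101 = 49 <-- target
Option C: s[1]='a'->'d', delta=(4-1)*7^2 mod 101 = 46, hash=91+46 mod 101 = 36
Option D: s[3]='b'->'h', delta=(8-2)*7^0 mod 101 = 6, hash=91+6 mod 101 = 97
Option E: s[0]='e'->'c', delta=(3-5)*7^3 mod 101 = 21, hash=91+21 mod 101 = 11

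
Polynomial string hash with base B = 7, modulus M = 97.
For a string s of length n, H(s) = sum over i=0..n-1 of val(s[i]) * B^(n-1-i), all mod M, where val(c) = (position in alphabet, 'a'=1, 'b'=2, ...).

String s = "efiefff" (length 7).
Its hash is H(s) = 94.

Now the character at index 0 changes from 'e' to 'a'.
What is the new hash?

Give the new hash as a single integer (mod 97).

Answer: 45

Derivation:
val('e') = 5, val('a') = 1
Position k = 0, exponent = n-1-k = 6
B^6 mod M = 7^6 mod 97 = 85
Delta = (1 - 5) * 85 mod 97 = 48
New hash = (94 + 48) mod 97 = 45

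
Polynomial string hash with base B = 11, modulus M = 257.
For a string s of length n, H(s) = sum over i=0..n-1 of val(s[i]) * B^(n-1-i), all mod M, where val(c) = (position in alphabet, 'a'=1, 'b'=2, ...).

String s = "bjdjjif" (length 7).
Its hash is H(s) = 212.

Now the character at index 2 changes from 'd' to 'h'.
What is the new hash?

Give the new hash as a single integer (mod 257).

Answer: 180

Derivation:
val('d') = 4, val('h') = 8
Position k = 2, exponent = n-1-k = 4
B^4 mod M = 11^4 mod 257 = 249
Delta = (8 - 4) * 249 mod 257 = 225
New hash = (212 + 225) mod 257 = 180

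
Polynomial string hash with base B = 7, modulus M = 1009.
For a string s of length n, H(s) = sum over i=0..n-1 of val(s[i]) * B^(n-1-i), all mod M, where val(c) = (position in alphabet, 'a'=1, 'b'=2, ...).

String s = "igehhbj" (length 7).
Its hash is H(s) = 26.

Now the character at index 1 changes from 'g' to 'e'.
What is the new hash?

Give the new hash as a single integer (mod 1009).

Answer: 718

Derivation:
val('g') = 7, val('e') = 5
Position k = 1, exponent = n-1-k = 5
B^5 mod M = 7^5 mod 1009 = 663
Delta = (5 - 7) * 663 mod 1009 = 692
New hash = (26 + 692) mod 1009 = 718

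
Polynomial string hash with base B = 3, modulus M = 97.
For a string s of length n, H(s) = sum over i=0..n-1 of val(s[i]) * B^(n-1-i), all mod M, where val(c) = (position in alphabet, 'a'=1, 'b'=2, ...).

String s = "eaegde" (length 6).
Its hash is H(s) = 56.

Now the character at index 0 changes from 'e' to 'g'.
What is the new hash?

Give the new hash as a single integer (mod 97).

Answer: 57

Derivation:
val('e') = 5, val('g') = 7
Position k = 0, exponent = n-1-k = 5
B^5 mod M = 3^5 mod 97 = 49
Delta = (7 - 5) * 49 mod 97 = 1
New hash = (56 + 1) mod 97 = 57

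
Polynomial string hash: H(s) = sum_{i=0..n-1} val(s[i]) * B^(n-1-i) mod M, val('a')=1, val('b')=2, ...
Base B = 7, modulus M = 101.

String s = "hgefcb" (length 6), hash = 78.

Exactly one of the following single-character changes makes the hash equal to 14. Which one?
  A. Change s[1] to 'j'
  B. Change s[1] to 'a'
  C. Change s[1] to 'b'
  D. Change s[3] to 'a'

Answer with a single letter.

Option A: s[1]='g'->'j', delta=(10-7)*7^4 mod 101 = 32, hash=78+32 mod 101 = 9
Option B: s[1]='g'->'a', delta=(1-7)*7^4 mod 101 = 37, hash=78+37 mod 101 = 14 <-- target
Option C: s[1]='g'->'b', delta=(2-7)*7^4 mod 101 = 14, hash=78+14 mod 101 = 92
Option D: s[3]='f'->'a', delta=(1-6)*7^2 mod 101 = 58, hash=78+58 mod 101 = 35

Answer: B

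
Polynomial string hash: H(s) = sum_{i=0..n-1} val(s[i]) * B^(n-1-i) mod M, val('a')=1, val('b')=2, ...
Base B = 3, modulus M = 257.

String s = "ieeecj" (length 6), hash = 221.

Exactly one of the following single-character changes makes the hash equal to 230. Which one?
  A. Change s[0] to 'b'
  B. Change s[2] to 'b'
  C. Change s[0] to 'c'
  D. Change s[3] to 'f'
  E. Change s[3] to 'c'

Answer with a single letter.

Option A: s[0]='i'->'b', delta=(2-9)*3^5 mod 257 = 98, hash=221+98 mod 257 = 62
Option B: s[2]='e'->'b', delta=(2-5)*3^3 mod 257 = 176, hash=221+176 mod 257 = 140
Option C: s[0]='i'->'c', delta=(3-9)*3^5 mod 257 = 84, hash=221+84 mod 257 = 48
Option D: s[3]='e'->'f', delta=(6-5)*3^2 mod 257 = 9, hash=221+9 mod 257 = 230 <-- target
Option E: s[3]='e'->'c', delta=(3-5)*3^2 mod 257 = 239, hash=221+239 mod 257 = 203

Answer: D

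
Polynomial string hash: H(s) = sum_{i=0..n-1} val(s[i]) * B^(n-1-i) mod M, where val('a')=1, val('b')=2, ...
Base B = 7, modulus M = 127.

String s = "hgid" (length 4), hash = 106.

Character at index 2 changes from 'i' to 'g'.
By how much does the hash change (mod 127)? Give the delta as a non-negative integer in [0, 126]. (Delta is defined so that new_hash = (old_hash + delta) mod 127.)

Delta formula: (val(new) - val(old)) * B^(n-1-k) mod M
  val('g') - val('i') = 7 - 9 = -2
  B^(n-1-k) = 7^1 mod 127 = 7
  Delta = -2 * 7 mod 127 = 113

Answer: 113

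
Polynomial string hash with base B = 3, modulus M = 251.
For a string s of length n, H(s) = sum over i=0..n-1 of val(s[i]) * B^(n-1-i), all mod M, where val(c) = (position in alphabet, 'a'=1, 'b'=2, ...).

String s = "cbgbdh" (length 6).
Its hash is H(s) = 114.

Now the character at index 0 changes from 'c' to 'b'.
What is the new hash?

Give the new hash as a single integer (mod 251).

Answer: 122

Derivation:
val('c') = 3, val('b') = 2
Position k = 0, exponent = n-1-k = 5
B^5 mod M = 3^5 mod 251 = 243
Delta = (2 - 3) * 243 mod 251 = 8
New hash = (114 + 8) mod 251 = 122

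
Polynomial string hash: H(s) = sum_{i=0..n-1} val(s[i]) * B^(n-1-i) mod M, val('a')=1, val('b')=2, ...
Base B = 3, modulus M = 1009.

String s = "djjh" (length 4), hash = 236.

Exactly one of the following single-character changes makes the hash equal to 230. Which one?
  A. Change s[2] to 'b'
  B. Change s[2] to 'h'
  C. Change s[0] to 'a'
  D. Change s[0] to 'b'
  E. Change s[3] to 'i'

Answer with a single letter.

Option A: s[2]='j'->'b', delta=(2-10)*3^1 mod 1009 = 985, hash=236+985 mod 1009 = 212
Option B: s[2]='j'->'h', delta=(8-10)*3^1 mod 1009 = 1003, hash=236+1003 mod 1009 = 230 <-- target
Option C: s[0]='d'->'a', delta=(1-4)*3^3 mod 1009 = 928, hash=236+928 mod 1009 = 155
Option D: s[0]='d'->'b', delta=(2-4)*3^3 mod 1009 = 955, hash=236+955 mod 1009 = 182
Option E: s[3]='h'->'i', delta=(9-8)*3^0 mod 1009 = 1, hash=236+1 mod 1009 = 237

Answer: B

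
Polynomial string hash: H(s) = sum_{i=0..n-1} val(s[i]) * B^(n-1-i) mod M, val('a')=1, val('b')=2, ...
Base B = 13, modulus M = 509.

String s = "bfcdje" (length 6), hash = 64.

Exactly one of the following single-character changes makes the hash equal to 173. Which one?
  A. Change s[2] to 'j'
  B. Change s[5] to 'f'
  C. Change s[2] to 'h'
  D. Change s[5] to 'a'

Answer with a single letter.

Option A: s[2]='c'->'j', delta=(10-3)*13^3 mod 509 = 109, hash=64+109 mod 509 = 173 <-- target
Option B: s[5]='e'->'f', delta=(6-5)*13^0 mod 509 = 1, hash=64+1 mod 509 = 65
Option C: s[2]='c'->'h', delta=(8-3)*13^3 mod 509 = 296, hash=64+296 mod 509 = 360
Option D: s[5]='e'->'a', delta=(1-5)*13^0 mod 509 = 505, hash=64+505 mod 509 = 60

Answer: A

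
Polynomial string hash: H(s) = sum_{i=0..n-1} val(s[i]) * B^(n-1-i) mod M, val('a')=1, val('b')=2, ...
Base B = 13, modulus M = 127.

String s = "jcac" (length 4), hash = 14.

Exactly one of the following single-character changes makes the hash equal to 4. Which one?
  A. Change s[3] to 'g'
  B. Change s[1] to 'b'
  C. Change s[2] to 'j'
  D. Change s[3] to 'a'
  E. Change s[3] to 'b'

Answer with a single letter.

Option A: s[3]='c'->'g', delta=(7-3)*13^0 mod 127 = 4, hash=14+4 mod 127 = 18
Option B: s[1]='c'->'b', delta=(2-3)*13^2 mod 127 = 85, hash=14+85 mod 127 = 99
Option C: s[2]='a'->'j', delta=(10-1)*13^1 mod 127 = 117, hash=14+117 mod 127 = 4 <-- target
Option D: s[3]='c'->'a', delta=(1-3)*13^0 mod 127 = 125, hash=14+125 mod 127 = 12
Option E: s[3]='c'->'b', delta=(2-3)*13^0 mod 127 = 126, hash=14+126 mod 127 = 13

Answer: C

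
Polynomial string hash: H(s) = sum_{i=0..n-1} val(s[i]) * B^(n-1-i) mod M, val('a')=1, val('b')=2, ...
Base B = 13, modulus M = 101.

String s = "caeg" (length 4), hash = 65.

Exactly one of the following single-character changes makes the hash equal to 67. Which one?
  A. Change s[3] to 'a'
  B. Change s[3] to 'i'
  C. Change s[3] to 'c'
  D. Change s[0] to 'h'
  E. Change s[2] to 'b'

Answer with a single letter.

Option A: s[3]='g'->'a', delta=(1-7)*13^0 mod 101 = 95, hash=65+95 mod 101 = 59
Option B: s[3]='g'->'i', delta=(9-7)*13^0 mod 101 = 2, hash=65+2 mod 101 = 67 <-- target
Option C: s[3]='g'->'c', delta=(3-7)*13^0 mod 101 = 97, hash=65+97 mod 101 = 61
Option D: s[0]='c'->'h', delta=(8-3)*13^3 mod 101 = 77, hash=65+77 mod 101 = 41
Option E: s[2]='e'->'b', delta=(2-5)*13^1 mod 101 = 62, hash=65+62 mod 101 = 26

Answer: B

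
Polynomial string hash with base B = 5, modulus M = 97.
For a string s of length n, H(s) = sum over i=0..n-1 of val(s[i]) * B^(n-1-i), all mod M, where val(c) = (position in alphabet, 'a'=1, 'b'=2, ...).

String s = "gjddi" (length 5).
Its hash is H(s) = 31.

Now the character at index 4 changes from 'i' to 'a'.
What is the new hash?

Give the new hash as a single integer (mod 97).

Answer: 23

Derivation:
val('i') = 9, val('a') = 1
Position k = 4, exponent = n-1-k = 0
B^0 mod M = 5^0 mod 97 = 1
Delta = (1 - 9) * 1 mod 97 = 89
New hash = (31 + 89) mod 97 = 23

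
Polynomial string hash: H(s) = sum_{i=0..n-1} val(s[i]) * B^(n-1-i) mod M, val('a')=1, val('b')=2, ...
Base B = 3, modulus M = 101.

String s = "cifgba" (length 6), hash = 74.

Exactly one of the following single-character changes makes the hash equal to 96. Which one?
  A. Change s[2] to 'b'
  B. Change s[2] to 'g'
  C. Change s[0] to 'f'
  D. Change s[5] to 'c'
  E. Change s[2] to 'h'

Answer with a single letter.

Answer: C

Derivation:
Option A: s[2]='f'->'b', delta=(2-6)*3^3 mod 101 = 94, hash=74+94 mod 101 = 67
Option B: s[2]='f'->'g', delta=(7-6)*3^3 mod 101 = 27, hash=74+27 mod 101 = 0
Option C: s[0]='c'->'f', delta=(6-3)*3^5 mod 101 = 22, hash=74+22 mod 101 = 96 <-- target
Option D: s[5]='a'->'c', delta=(3-1)*3^0 mod 101 = 2, hash=74+2 mod 101 = 76
Option E: s[2]='f'->'h', delta=(8-6)*3^3 mod 101 = 54, hash=74+54 mod 101 = 27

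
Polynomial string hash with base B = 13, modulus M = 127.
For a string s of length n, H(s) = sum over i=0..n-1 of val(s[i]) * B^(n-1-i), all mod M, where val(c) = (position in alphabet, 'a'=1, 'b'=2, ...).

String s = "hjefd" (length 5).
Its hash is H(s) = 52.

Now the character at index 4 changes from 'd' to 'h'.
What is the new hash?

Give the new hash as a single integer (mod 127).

val('d') = 4, val('h') = 8
Position k = 4, exponent = n-1-k = 0
B^0 mod M = 13^0 mod 127 = 1
Delta = (8 - 4) * 1 mod 127 = 4
New hash = (52 + 4) mod 127 = 56

Answer: 56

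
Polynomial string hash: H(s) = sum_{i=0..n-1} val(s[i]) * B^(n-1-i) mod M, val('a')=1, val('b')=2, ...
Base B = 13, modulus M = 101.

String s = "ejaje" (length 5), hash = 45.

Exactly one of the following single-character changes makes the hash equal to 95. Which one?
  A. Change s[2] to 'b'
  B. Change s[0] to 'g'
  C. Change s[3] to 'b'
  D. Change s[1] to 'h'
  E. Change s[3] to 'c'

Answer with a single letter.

Option A: s[2]='a'->'b', delta=(2-1)*13^2 mod 101 = 68, hash=45+68 mod 101 = 12
Option B: s[0]='e'->'g', delta=(7-5)*13^4 mod 101 = 57, hash=45+57 mod 101 = 1
Option C: s[3]='j'->'b', delta=(2-10)*13^1 mod 101 = 98, hash=45+98 mod 101 = 42
Option D: s[1]='j'->'h', delta=(8-10)*13^3 mod 101 = 50, hash=45+50 mod 101 = 95 <-- target
Option E: s[3]='j'->'c', delta=(3-10)*13^1 mod 101 = 10, hash=45+10 mod 101 = 55

Answer: D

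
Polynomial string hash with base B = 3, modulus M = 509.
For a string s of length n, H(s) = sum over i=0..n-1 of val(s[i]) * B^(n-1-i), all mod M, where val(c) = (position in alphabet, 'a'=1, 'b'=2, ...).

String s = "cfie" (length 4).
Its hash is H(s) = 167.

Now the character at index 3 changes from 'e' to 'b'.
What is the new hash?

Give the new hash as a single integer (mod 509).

val('e') = 5, val('b') = 2
Position k = 3, exponent = n-1-k = 0
B^0 mod M = 3^0 mod 509 = 1
Delta = (2 - 5) * 1 mod 509 = 506
New hash = (167 + 506) mod 509 = 164

Answer: 164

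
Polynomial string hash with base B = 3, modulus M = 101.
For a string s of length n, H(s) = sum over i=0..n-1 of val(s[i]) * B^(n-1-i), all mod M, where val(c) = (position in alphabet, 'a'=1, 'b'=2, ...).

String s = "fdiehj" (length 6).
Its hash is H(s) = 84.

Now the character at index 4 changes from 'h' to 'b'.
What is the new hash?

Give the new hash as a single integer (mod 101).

val('h') = 8, val('b') = 2
Position k = 4, exponent = n-1-k = 1
B^1 mod M = 3^1 mod 101 = 3
Delta = (2 - 8) * 3 mod 101 = 83
New hash = (84 + 83) mod 101 = 66

Answer: 66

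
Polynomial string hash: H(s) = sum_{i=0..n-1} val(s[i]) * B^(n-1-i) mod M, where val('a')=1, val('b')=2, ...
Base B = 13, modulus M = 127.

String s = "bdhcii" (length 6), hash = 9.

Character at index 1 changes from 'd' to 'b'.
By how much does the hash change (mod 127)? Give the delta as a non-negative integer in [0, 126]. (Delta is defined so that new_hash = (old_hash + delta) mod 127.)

Answer: 28

Derivation:
Delta formula: (val(new) - val(old)) * B^(n-1-k) mod M
  val('b') - val('d') = 2 - 4 = -2
  B^(n-1-k) = 13^4 mod 127 = 113
  Delta = -2 * 113 mod 127 = 28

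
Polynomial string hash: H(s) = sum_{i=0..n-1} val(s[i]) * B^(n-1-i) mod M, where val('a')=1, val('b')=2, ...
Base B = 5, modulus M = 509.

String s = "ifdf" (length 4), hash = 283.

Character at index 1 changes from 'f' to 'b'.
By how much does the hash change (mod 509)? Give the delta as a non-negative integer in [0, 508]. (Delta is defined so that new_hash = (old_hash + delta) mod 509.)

Delta formula: (val(new) - val(old)) * B^(n-1-k) mod M
  val('b') - val('f') = 2 - 6 = -4
  B^(n-1-k) = 5^2 mod 509 = 25
  Delta = -4 * 25 mod 509 = 409

Answer: 409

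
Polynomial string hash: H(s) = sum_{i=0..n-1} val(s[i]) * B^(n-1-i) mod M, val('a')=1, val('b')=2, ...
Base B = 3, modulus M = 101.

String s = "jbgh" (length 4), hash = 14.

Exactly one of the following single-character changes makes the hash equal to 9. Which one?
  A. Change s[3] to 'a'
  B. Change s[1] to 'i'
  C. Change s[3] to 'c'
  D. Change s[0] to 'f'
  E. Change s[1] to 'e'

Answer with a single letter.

Answer: C

Derivation:
Option A: s[3]='h'->'a', delta=(1-8)*3^0 mod 101 = 94, hash=14+94 mod 101 = 7
Option B: s[1]='b'->'i', delta=(9-2)*3^2 mod 101 = 63, hash=14+63 mod 101 = 77
Option C: s[3]='h'->'c', delta=(3-8)*3^0 mod 101 = 96, hash=14+96 mod 101 = 9 <-- target
Option D: s[0]='j'->'f', delta=(6-10)*3^3 mod 101 = 94, hash=14+94 mod 101 = 7
Option E: s[1]='b'->'e', delta=(5-2)*3^2 mod 101 = 27, hash=14+27 mod 101 = 41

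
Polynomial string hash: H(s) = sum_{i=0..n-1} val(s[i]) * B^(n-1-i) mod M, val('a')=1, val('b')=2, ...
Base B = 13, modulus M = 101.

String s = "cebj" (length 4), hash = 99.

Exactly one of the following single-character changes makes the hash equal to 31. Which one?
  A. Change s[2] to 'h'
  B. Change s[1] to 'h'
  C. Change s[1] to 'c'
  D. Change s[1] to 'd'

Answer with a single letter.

Option A: s[2]='b'->'h', delta=(8-2)*13^1 mod 101 = 78, hash=99+78 mod 101 = 76
Option B: s[1]='e'->'h', delta=(8-5)*13^2 mod 101 = 2, hash=99+2 mod 101 = 0
Option C: s[1]='e'->'c', delta=(3-5)*13^2 mod 101 = 66, hash=99+66 mod 101 = 64
Option D: s[1]='e'->'d', delta=(4-5)*13^2 mod 101 = 33, hash=99+33 mod 101 = 31 <-- target

Answer: D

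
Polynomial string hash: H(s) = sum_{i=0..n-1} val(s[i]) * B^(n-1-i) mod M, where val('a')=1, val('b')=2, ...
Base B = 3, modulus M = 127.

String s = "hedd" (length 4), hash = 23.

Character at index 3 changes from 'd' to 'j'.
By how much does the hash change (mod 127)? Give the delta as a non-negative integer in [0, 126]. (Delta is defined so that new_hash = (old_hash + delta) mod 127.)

Delta formula: (val(new) - val(old)) * B^(n-1-k) mod M
  val('j') - val('d') = 10 - 4 = 6
  B^(n-1-k) = 3^0 mod 127 = 1
  Delta = 6 * 1 mod 127 = 6

Answer: 6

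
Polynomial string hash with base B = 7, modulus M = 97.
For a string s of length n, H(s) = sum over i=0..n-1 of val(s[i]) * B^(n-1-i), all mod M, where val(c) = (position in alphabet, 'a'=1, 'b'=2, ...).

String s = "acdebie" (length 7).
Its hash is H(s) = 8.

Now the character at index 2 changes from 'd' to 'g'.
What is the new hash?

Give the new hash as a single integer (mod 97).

val('d') = 4, val('g') = 7
Position k = 2, exponent = n-1-k = 4
B^4 mod M = 7^4 mod 97 = 73
Delta = (7 - 4) * 73 mod 97 = 25
New hash = (8 + 25) mod 97 = 33

Answer: 33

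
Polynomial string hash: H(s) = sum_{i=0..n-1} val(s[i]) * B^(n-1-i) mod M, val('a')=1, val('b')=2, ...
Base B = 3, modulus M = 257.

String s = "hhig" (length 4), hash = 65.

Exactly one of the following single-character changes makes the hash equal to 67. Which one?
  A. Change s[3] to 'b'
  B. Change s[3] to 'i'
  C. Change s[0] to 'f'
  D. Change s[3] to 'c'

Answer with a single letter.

Answer: B

Derivation:
Option A: s[3]='g'->'b', delta=(2-7)*3^0 mod 257 = 252, hash=65+252 mod 257 = 60
Option B: s[3]='g'->'i', delta=(9-7)*3^0 mod 257 = 2, hash=65+2 mod 257 = 67 <-- target
Option C: s[0]='h'->'f', delta=(6-8)*3^3 mod 257 = 203, hash=65+203 mod 257 = 11
Option D: s[3]='g'->'c', delta=(3-7)*3^0 mod 257 = 253, hash=65+253 mod 257 = 61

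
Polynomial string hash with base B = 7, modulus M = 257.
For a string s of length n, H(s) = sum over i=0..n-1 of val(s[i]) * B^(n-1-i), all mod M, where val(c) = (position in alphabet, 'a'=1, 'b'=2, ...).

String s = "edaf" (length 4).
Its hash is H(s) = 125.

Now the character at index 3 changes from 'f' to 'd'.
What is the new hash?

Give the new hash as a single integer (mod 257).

Answer: 123

Derivation:
val('f') = 6, val('d') = 4
Position k = 3, exponent = n-1-k = 0
B^0 mod M = 7^0 mod 257 = 1
Delta = (4 - 6) * 1 mod 257 = 255
New hash = (125 + 255) mod 257 = 123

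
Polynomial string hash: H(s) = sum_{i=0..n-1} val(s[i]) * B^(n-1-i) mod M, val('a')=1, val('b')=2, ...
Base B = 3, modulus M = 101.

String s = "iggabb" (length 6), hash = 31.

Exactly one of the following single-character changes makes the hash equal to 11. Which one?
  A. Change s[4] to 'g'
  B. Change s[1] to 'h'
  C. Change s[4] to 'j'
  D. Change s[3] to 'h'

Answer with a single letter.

Option A: s[4]='b'->'g', delta=(7-2)*3^1 mod 101 = 15, hash=31+15 mod 101 = 46
Option B: s[1]='g'->'h', delta=(8-7)*3^4 mod 101 = 81, hash=31+81 mod 101 = 11 <-- target
Option C: s[4]='b'->'j', delta=(10-2)*3^1 mod 101 = 24, hash=31+24 mod 101 = 55
Option D: s[3]='a'->'h', delta=(8-1)*3^2 mod 101 = 63, hash=31+63 mod 101 = 94

Answer: B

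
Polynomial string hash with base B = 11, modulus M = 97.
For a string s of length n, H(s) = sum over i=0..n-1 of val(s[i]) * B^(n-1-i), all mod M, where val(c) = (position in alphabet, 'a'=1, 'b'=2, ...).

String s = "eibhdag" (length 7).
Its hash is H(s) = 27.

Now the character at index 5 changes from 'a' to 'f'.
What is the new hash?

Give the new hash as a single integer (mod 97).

Answer: 82

Derivation:
val('a') = 1, val('f') = 6
Position k = 5, exponent = n-1-k = 1
B^1 mod M = 11^1 mod 97 = 11
Delta = (6 - 1) * 11 mod 97 = 55
New hash = (27 + 55) mod 97 = 82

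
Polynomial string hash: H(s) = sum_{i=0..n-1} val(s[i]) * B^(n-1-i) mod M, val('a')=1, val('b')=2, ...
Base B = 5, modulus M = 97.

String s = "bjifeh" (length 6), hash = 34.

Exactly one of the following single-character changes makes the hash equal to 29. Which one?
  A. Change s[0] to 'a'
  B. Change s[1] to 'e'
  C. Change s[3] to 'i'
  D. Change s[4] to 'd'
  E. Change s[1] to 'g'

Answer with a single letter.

Option A: s[0]='b'->'a', delta=(1-2)*5^5 mod 97 = 76, hash=34+76 mod 97 = 13
Option B: s[1]='j'->'e', delta=(5-10)*5^4 mod 97 = 76, hash=34+76 mod 97 = 13
Option C: s[3]='f'->'i', delta=(9-6)*5^2 mod 97 = 75, hash=34+75 mod 97 = 12
Option D: s[4]='e'->'d', delta=(4-5)*5^1 mod 97 = 92, hash=34+92 mod 97 = 29 <-- target
Option E: s[1]='j'->'g', delta=(7-10)*5^4 mod 97 = 65, hash=34+65 mod 97 = 2

Answer: D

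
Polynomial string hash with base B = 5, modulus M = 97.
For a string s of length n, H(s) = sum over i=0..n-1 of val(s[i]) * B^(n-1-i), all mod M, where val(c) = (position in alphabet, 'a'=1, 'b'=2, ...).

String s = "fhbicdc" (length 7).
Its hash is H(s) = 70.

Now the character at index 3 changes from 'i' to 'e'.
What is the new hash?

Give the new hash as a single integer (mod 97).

val('i') = 9, val('e') = 5
Position k = 3, exponent = n-1-k = 3
B^3 mod M = 5^3 mod 97 = 28
Delta = (5 - 9) * 28 mod 97 = 82
New hash = (70 + 82) mod 97 = 55

Answer: 55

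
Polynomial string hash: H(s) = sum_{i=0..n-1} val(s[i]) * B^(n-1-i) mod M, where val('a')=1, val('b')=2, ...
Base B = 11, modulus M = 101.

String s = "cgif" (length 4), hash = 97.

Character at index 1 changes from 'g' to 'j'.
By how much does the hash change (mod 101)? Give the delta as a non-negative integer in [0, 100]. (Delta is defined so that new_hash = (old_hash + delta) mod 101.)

Answer: 60

Derivation:
Delta formula: (val(new) - val(old)) * B^(n-1-k) mod M
  val('j') - val('g') = 10 - 7 = 3
  B^(n-1-k) = 11^2 mod 101 = 20
  Delta = 3 * 20 mod 101 = 60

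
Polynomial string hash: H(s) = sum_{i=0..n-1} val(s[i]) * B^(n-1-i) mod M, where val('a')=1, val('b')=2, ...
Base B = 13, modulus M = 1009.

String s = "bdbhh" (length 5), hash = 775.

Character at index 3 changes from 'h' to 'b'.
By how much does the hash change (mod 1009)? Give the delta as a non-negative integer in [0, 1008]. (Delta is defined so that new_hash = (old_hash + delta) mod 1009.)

Delta formula: (val(new) - val(old)) * B^(n-1-k) mod M
  val('b') - val('h') = 2 - 8 = -6
  B^(n-1-k) = 13^1 mod 1009 = 13
  Delta = -6 * 13 mod 1009 = 931

Answer: 931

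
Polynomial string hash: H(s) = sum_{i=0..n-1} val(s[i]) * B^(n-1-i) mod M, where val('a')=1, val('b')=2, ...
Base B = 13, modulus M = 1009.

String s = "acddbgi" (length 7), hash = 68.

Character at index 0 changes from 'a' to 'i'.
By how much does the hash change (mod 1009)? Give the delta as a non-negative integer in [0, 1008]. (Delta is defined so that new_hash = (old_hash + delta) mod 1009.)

Answer: 42

Derivation:
Delta formula: (val(new) - val(old)) * B^(n-1-k) mod M
  val('i') - val('a') = 9 - 1 = 8
  B^(n-1-k) = 13^6 mod 1009 = 762
  Delta = 8 * 762 mod 1009 = 42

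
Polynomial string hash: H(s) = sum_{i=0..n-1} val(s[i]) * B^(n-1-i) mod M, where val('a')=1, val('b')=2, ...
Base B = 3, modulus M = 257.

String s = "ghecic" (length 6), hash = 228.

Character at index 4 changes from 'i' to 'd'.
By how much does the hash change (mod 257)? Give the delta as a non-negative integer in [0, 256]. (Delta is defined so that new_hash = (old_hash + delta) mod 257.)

Answer: 242

Derivation:
Delta formula: (val(new) - val(old)) * B^(n-1-k) mod M
  val('d') - val('i') = 4 - 9 = -5
  B^(n-1-k) = 3^1 mod 257 = 3
  Delta = -5 * 3 mod 257 = 242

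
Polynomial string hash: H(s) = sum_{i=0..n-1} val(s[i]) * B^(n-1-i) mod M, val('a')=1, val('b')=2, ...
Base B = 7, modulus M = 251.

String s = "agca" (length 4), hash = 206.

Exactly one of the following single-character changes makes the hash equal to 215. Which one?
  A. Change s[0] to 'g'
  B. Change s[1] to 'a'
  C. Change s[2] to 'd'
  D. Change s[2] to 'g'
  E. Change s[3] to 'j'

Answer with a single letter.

Answer: E

Derivation:
Option A: s[0]='a'->'g', delta=(7-1)*7^3 mod 251 = 50, hash=206+50 mod 251 = 5
Option B: s[1]='g'->'a', delta=(1-7)*7^2 mod 251 = 208, hash=206+208 mod 251 = 163
Option C: s[2]='c'->'d', delta=(4-3)*7^1 mod 251 = 7, hash=206+7 mod 251 = 213
Option D: s[2]='c'->'g', delta=(7-3)*7^1 mod 251 = 28, hash=206+28 mod 251 = 234
Option E: s[3]='a'->'j', delta=(10-1)*7^0 mod 251 = 9, hash=206+9 mod 251 = 215 <-- target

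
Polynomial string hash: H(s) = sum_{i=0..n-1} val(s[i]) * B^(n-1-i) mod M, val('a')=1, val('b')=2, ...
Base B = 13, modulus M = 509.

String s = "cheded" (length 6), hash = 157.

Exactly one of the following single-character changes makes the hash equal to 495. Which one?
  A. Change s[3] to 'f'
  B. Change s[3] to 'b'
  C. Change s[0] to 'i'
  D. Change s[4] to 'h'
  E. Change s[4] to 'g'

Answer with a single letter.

Option A: s[3]='d'->'f', delta=(6-4)*13^2 mod 509 = 338, hash=157+338 mod 509 = 495 <-- target
Option B: s[3]='d'->'b', delta=(2-4)*13^2 mod 509 = 171, hash=157+171 mod 509 = 328
Option C: s[0]='c'->'i', delta=(9-3)*13^5 mod 509 = 374, hash=157+374 mod 509 = 22
Option D: s[4]='e'->'h', delta=(8-5)*13^1 mod 509 = 39, hash=157+39 mod 509 = 196
Option E: s[4]='e'->'g', delta=(7-5)*13^1 mod 509 = 26, hash=157+26 mod 509 = 183

Answer: A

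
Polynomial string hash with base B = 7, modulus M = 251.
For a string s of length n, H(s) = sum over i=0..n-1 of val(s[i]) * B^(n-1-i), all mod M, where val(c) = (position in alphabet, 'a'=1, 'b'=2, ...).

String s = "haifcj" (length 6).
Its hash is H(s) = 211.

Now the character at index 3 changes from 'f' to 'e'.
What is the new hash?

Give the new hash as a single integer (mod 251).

Answer: 162

Derivation:
val('f') = 6, val('e') = 5
Position k = 3, exponent = n-1-k = 2
B^2 mod M = 7^2 mod 251 = 49
Delta = (5 - 6) * 49 mod 251 = 202
New hash = (211 + 202) mod 251 = 162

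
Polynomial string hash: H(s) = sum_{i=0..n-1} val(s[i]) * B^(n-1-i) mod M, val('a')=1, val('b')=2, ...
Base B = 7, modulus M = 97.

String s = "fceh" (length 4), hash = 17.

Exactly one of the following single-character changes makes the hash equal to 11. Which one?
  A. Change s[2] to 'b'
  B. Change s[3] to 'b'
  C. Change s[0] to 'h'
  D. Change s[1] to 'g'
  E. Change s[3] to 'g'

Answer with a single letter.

Answer: B

Derivation:
Option A: s[2]='e'->'b', delta=(2-5)*7^1 mod 97 = 76, hash=17+76 mod 97 = 93
Option B: s[3]='h'->'b', delta=(2-8)*7^0 mod 97 = 91, hash=17+91 mod 97 = 11 <-- target
Option C: s[0]='f'->'h', delta=(8-6)*7^3 mod 97 = 7, hash=17+7 mod 97 = 24
Option D: s[1]='c'->'g', delta=(7-3)*7^2 mod 97 = 2, hash=17+2 mod 97 = 19
Option E: s[3]='h'->'g', delta=(7-8)*7^0 mod 97 = 96, hash=17+96 mod 97 = 16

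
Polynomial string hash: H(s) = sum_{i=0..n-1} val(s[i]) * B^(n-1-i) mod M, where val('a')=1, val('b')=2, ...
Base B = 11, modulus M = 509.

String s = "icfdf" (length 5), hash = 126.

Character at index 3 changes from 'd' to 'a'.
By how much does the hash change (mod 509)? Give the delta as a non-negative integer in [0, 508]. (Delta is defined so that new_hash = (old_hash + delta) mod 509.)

Delta formula: (val(new) - val(old)) * B^(n-1-k) mod M
  val('a') - val('d') = 1 - 4 = -3
  B^(n-1-k) = 11^1 mod 509 = 11
  Delta = -3 * 11 mod 509 = 476

Answer: 476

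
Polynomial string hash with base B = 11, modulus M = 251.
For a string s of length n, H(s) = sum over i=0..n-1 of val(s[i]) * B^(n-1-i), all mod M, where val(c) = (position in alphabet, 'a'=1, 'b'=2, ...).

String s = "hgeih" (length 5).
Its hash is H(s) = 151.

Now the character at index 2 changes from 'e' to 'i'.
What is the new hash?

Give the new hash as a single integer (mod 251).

val('e') = 5, val('i') = 9
Position k = 2, exponent = n-1-k = 2
B^2 mod M = 11^2 mod 251 = 121
Delta = (9 - 5) * 121 mod 251 = 233
New hash = (151 + 233) mod 251 = 133

Answer: 133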